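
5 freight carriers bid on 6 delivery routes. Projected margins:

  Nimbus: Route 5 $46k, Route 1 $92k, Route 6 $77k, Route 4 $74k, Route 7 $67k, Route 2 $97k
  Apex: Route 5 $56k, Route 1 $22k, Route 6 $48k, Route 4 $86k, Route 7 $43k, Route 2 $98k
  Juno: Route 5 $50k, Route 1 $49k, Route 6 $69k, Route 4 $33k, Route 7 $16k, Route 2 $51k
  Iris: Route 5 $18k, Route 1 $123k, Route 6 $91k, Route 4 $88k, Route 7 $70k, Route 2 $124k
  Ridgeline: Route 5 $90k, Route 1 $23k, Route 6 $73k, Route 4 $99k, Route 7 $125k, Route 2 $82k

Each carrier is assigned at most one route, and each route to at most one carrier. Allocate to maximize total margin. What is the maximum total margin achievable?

Optimal: Nimbus→Route 2 ($97k), Apex→Route 4 ($86k), Juno→Route 6 ($69k), Iris→Route 1 ($123k), Ridgeline→Route 7 ($125k) — total 97+86+69+123+125 = $500k.
Column-greedy (each route in turn goes to its best remaining carrier) gives $392k, worse by 108.
Checked against all permutations: $500k is optimal.

Max total: $500k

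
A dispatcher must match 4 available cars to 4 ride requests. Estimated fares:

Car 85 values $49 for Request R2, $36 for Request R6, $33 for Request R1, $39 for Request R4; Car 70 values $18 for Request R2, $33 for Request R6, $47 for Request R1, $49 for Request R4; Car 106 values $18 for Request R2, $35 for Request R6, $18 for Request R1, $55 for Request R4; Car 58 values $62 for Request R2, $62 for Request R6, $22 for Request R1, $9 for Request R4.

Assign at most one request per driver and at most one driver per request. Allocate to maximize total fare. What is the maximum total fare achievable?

This is the linear assignment problem.
Optimal: Car 85→Request R2 ($49), Car 70→Request R1 ($47), Car 106→Request R4 ($55), Car 58→Request R6 ($62) — total 49+47+55+62 = $213.
Max-entry greedy (repeatedly take the single best remaining cell) gives $200, worse by 13.
Swapping Car 85↔Car 70 (Car 85→Request R1 $33, Car 70→Request R2 $18) loses 45.

Maximum total: $213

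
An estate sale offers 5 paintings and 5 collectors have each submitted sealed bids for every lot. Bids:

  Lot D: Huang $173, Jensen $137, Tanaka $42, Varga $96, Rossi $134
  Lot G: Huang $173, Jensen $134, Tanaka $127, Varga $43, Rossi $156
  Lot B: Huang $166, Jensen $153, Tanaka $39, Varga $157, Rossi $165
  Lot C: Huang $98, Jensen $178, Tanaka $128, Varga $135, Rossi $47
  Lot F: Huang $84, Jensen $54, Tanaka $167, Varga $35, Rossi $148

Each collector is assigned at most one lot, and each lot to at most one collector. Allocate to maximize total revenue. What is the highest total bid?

Max total: $831

Optimal: Huang→Lot D ($173), Jensen→Lot C ($178), Tanaka→Lot F ($167), Varga→Lot B ($157), Rossi→Lot G ($156) — total 173+178+167+157+156 = $831.
Max-entry greedy (repeatedly take the single best remaining cell) gives $726, worse by 105.
No other one-to-one assignment exceeds $831.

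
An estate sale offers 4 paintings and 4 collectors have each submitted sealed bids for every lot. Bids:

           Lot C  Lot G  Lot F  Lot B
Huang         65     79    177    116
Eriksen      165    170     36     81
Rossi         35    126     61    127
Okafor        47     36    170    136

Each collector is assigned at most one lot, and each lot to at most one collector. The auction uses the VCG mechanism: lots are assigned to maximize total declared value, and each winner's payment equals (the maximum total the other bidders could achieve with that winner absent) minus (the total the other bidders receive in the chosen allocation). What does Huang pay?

Efficient allocation: Huang→Lot F ($177), Eriksen→Lot C ($165), Rossi→Lot G ($126), Okafor→Lot B ($136); total welfare W = $604.
Huang receives Lot F at value $177, so the others get W − 177 = $427.
Without Huang: best allocation of the remaining 3 bidders over all 4 lots is Eriksen→Lot G ($170), Rossi→Lot B ($127), Okafor→Lot F ($170), total $467.
VCG payment = (others' best without Huang) − (others' welfare with Huang) = 467 − 427 = $40.

Huang pays $40.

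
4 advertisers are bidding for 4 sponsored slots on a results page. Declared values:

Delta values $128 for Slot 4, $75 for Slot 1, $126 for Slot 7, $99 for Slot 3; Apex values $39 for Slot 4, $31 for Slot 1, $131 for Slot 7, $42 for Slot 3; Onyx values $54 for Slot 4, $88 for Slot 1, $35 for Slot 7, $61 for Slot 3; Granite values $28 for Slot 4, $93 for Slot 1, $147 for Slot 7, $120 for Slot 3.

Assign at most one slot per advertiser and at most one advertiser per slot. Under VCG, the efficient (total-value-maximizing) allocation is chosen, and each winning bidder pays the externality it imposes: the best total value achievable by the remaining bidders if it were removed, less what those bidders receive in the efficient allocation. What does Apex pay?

Efficient allocation: Delta→Slot 4 ($128), Apex→Slot 7 ($131), Onyx→Slot 1 ($88), Granite→Slot 3 ($120); total welfare W = $467.
Apex receives Slot 7 at value $131, so the others get W − 131 = $336.
Without Apex: best allocation of the remaining 3 bidders over all 4 slots is Delta→Slot 4 ($128), Onyx→Slot 1 ($88), Granite→Slot 7 ($147), total $363.
VCG payment = (others' best without Apex) − (others' welfare with Apex) = 363 − 336 = $27.

Apex pays $27.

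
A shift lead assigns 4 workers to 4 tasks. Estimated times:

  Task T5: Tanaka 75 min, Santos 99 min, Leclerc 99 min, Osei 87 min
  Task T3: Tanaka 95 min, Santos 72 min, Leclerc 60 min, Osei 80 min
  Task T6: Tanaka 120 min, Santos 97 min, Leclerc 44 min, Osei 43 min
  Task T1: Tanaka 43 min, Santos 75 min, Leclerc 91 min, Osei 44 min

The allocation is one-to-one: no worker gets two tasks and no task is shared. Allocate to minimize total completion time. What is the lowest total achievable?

Minimum total: 235 min

Optimal: Tanaka→Task T5 (75 min), Santos→Task T3 (72 min), Leclerc→Task T6 (44 min), Osei→Task T1 (44 min) — total 75+72+44+44 = 235 min.
Row-greedy (each worker in turn takes its cheapest remaining task) gives 246 min, worse by 11.
Next-best assignment: Tanaka→Task T1, Santos→Task T5, Leclerc→Task T3, Osei→Task T6 = 245 min.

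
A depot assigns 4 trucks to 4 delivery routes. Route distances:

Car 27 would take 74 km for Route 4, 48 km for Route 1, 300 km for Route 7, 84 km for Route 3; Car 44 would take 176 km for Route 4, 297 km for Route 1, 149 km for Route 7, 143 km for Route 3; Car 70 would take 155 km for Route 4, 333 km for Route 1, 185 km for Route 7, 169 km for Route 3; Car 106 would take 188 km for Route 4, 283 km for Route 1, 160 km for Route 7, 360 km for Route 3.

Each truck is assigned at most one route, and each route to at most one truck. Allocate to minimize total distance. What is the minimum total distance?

Minimum total: 506 km

Optimal: Car 27→Route 1 (48 km), Car 44→Route 3 (143 km), Car 70→Route 4 (155 km), Car 106→Route 7 (160 km) — total 48+143+155+160 = 506 km.
Column-greedy (each route in turn goes to its cheapest remaining truck) gives 675 km, worse by 169.
Next-best assignment: Car 27→Route 1, Car 44→Route 4, Car 70→Route 3, Car 106→Route 7 = 553 km.
No other one-to-one assignment undercuts 506 km.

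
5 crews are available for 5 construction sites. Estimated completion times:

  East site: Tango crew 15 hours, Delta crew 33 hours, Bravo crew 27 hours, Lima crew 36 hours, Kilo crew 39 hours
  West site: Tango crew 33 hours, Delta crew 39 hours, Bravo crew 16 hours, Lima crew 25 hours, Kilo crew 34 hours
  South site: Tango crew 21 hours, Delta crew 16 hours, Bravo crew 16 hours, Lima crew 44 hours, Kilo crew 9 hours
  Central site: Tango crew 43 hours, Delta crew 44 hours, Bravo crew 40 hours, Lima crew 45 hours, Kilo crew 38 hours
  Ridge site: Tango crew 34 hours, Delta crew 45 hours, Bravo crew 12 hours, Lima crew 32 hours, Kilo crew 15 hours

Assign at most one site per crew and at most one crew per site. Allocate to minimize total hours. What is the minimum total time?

This is a one-to-one assignment (minimum-cost bipartite matching).
Optimal: Tango crew→East site (15 hours), Delta crew→Central site (44 hours), Bravo crew→Ridge site (12 hours), Lima crew→West site (25 hours), Kilo crew→South site (9 hours) — total 15+44+12+25+9 = 105 hours.
Row-greedy (each crew in turn takes its cheapest remaining site) gives 106 hours, worse by 1.
Next-best assignment: Tango crew→East site, Delta crew→South site, Bravo crew→Ridge site, Lima crew→West site, Kilo crew→Central site = 106 hours.

Minimum total: 105 hours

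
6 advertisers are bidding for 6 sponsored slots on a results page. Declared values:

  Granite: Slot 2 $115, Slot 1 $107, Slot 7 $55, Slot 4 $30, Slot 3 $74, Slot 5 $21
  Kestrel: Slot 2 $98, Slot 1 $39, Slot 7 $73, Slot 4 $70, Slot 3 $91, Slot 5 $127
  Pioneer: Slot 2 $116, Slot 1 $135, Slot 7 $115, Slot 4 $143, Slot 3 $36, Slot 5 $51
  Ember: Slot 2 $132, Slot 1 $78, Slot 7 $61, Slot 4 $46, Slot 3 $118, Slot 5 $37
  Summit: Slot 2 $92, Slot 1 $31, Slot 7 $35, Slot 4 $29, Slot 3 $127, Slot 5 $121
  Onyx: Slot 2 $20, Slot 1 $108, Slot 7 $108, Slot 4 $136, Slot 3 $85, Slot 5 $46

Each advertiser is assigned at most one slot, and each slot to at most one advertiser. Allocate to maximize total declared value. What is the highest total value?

Max total: $744

This is a one-to-one assignment (maximum-weight bipartite matching).
Optimal: Granite→Slot 1 ($107), Kestrel→Slot 5 ($127), Pioneer→Slot 7 ($115), Ember→Slot 2 ($132), Summit→Slot 3 ($127), Onyx→Slot 4 ($136) — total 107+127+115+132+127+136 = $744.
Column-greedy (each slot in turn goes to its best remaining advertiser) gives $593, worse by 151.
Checked against all permutations: $744 is optimal.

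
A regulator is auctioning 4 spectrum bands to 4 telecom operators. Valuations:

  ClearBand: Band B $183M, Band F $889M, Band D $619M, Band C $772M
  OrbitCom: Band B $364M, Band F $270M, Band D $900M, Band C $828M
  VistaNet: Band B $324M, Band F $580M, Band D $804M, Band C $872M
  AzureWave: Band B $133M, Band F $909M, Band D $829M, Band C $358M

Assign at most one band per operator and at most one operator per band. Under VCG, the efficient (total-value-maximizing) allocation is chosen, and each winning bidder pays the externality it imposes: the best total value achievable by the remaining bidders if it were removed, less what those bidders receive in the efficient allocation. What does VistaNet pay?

VistaNet pays $499M.

Efficient allocation: ClearBand→Band F ($889M), OrbitCom→Band B ($364M), VistaNet→Band C ($872M), AzureWave→Band D ($829M); total welfare W = $2954M.
VistaNet receives Band C at value $872M, so the others get W − 872 = $2082M.
Without VistaNet: best allocation of the remaining 3 bidders over all 4 bands is ClearBand→Band C ($772M), OrbitCom→Band D ($900M), AzureWave→Band F ($909M), total $2581M.
VCG payment = (others' best without VistaNet) − (others' welfare with VistaNet) = 2581 − 2082 = $499M.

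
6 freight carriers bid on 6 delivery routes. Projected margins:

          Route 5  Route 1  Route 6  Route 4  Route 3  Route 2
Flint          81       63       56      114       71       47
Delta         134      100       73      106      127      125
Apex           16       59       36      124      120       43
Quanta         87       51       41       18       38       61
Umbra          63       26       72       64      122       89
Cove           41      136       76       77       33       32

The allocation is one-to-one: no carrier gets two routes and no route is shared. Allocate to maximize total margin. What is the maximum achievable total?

Optimal: Flint→Route 4 ($114k), Delta→Route 2 ($125k), Apex→Route 3 ($120k), Quanta→Route 5 ($87k), Umbra→Route 6 ($72k), Cove→Route 1 ($136k) — total 114+125+120+87+72+136 = $654k.
Row-greedy (each carrier in turn takes its best remaining route) gives $637k, worse by 17.
Next-best assignment: Flint→Route 6, Delta→Route 2, Apex→Route 4, Quanta→Route 5, Umbra→Route 3, Cove→Route 1 = $650k.
Every other assignment is strictly worse.

Maximum total: $654k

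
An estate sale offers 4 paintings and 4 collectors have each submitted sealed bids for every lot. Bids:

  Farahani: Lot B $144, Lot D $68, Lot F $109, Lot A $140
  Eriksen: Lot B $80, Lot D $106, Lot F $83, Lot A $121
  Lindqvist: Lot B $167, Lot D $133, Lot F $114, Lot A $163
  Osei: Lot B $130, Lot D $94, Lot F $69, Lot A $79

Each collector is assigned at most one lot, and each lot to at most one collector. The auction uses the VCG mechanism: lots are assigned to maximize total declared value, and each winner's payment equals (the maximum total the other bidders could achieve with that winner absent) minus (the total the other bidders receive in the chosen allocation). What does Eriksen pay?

Eriksen pays $1.

Efficient allocation: Farahani→Lot F ($109), Eriksen→Lot D ($106), Lindqvist→Lot A ($163), Osei→Lot B ($130); total welfare W = $508.
Eriksen receives Lot D at value $106, so the others get W − 106 = $402.
Without Eriksen: best allocation of the remaining 3 bidders over all 4 lots is Farahani→Lot A ($140), Lindqvist→Lot D ($133), Osei→Lot B ($130), total $403.
VCG payment = (others' best without Eriksen) − (others' welfare with Eriksen) = 403 − 402 = $1.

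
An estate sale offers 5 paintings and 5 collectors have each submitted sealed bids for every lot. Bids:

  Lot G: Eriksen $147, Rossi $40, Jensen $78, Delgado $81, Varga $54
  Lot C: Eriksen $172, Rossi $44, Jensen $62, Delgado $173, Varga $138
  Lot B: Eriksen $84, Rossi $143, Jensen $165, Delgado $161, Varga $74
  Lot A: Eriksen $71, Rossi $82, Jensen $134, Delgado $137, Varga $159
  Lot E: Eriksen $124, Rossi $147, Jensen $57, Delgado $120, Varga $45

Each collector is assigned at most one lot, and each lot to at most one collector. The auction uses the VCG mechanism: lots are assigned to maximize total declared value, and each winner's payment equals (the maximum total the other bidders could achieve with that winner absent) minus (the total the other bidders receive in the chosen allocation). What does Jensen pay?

Jensen pays $13.

Efficient allocation: Eriksen→Lot G ($147), Rossi→Lot E ($147), Jensen→Lot B ($165), Delgado→Lot C ($173), Varga→Lot A ($159); total welfare W = $791.
Jensen receives Lot B at value $165, so the others get W − 165 = $626.
Without Jensen: best allocation of the remaining 4 bidders over all 5 lots is Eriksen→Lot C ($172), Rossi→Lot E ($147), Delgado→Lot B ($161), Varga→Lot A ($159), total $639.
VCG payment = (others' best without Jensen) − (others' welfare with Jensen) = 639 − 626 = $13.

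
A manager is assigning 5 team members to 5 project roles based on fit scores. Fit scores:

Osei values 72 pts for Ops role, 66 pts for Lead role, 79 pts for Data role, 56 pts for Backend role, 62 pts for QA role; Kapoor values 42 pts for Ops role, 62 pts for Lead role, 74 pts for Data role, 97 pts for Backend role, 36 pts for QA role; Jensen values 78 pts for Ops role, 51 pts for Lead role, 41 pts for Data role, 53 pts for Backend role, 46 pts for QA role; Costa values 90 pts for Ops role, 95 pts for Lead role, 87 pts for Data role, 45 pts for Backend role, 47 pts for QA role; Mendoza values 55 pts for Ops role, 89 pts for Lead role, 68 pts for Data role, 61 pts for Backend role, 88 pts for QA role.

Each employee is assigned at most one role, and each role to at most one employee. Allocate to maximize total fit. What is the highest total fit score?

Optimal: Osei→Data role (79 pts), Kapoor→Backend role (97 pts), Jensen→Ops role (78 pts), Costa→Lead role (95 pts), Mendoza→QA role (88 pts) — total 79+97+78+95+88 = 437 pts.
Column-greedy (each role in turn goes to its best remaining employee) gives 401 pts, worse by 36.

Max total: 437 pts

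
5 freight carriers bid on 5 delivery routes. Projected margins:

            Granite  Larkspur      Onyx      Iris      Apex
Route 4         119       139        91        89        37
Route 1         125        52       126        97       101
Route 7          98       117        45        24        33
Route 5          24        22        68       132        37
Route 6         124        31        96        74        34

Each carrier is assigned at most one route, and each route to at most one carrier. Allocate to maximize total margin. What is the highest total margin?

Optimal: Granite→Route 7 ($98k), Larkspur→Route 4 ($139k), Onyx→Route 6 ($96k), Iris→Route 5 ($132k), Apex→Route 1 ($101k) — total 98+139+96+132+101 = $566k.
Column-greedy (each route in turn goes to its best remaining carrier) gives $529k, worse by 37.
Next-best assignment: Granite→Route 4, Larkspur→Route 7, Onyx→Route 6, Iris→Route 5, Apex→Route 1 = $565k.

Max total: $566k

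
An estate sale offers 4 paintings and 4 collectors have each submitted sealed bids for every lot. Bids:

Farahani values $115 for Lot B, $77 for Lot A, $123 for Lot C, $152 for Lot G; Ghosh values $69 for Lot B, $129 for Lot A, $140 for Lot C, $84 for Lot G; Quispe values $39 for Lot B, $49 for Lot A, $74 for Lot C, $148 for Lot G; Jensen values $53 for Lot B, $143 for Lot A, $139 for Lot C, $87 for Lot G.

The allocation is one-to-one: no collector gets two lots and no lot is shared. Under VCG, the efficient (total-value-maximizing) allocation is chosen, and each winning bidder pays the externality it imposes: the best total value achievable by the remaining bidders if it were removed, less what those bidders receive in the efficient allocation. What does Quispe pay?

Efficient allocation: Farahani→Lot B ($115), Ghosh→Lot C ($140), Quispe→Lot G ($148), Jensen→Lot A ($143); total welfare W = $546.
Quispe receives Lot G at value $148, so the others get W − 148 = $398.
Without Quispe: best allocation of the remaining 3 bidders over all 4 lots is Farahani→Lot G ($152), Ghosh→Lot C ($140), Jensen→Lot A ($143), total $435.
VCG payment = (others' best without Quispe) − (others' welfare with Quispe) = 435 − 398 = $37.

Quispe pays $37.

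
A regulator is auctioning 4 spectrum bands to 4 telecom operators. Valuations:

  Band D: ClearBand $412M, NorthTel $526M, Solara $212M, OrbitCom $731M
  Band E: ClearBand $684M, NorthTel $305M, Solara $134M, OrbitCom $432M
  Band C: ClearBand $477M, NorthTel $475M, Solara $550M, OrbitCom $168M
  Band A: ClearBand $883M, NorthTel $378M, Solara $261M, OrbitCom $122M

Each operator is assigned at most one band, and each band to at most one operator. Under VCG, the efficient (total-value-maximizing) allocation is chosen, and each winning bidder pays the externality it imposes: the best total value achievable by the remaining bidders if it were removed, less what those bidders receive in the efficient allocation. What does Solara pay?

Solara pays $170M.

Efficient allocation: ClearBand→Band A ($883M), NorthTel→Band E ($305M), Solara→Band C ($550M), OrbitCom→Band D ($731M); total welfare W = $2469M.
Solara receives Band C at value $550M, so the others get W − 550 = $1919M.
Without Solara: best allocation of the remaining 3 bidders over all 4 bands is ClearBand→Band A ($883M), NorthTel→Band C ($475M), OrbitCom→Band D ($731M), total $2089M.
VCG payment = (others' best without Solara) − (others' welfare with Solara) = 2089 − 1919 = $170M.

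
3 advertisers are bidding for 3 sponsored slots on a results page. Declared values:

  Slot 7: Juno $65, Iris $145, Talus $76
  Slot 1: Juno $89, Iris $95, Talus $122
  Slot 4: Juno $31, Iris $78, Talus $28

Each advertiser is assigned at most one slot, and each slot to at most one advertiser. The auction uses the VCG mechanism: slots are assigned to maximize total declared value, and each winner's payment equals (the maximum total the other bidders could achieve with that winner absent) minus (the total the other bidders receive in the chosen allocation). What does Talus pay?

Talus pays $58.

Efficient allocation: Juno→Slot 4 ($31), Iris→Slot 7 ($145), Talus→Slot 1 ($122); total welfare W = $298.
Talus receives Slot 1 at value $122, so the others get W − 122 = $176.
Without Talus: best allocation of the remaining 2 bidders over all 3 slots is Juno→Slot 1 ($89), Iris→Slot 7 ($145), total $234.
VCG payment = (others' best without Talus) − (others' welfare with Talus) = 234 − 176 = $58.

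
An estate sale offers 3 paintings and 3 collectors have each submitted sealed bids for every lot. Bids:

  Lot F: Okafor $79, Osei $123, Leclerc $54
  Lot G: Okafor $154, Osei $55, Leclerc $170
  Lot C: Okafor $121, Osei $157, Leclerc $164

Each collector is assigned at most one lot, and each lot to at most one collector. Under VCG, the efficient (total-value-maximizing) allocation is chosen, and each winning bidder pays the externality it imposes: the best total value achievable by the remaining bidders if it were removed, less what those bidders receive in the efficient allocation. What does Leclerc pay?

Leclerc pays $34.

Efficient allocation: Okafor→Lot G ($154), Osei→Lot F ($123), Leclerc→Lot C ($164); total welfare W = $441.
Leclerc receives Lot C at value $164, so the others get W − 164 = $277.
Without Leclerc: best allocation of the remaining 2 bidders over all 3 lots is Okafor→Lot G ($154), Osei→Lot C ($157), total $311.
VCG payment = (others' best without Leclerc) − (others' welfare with Leclerc) = 311 − 277 = $34.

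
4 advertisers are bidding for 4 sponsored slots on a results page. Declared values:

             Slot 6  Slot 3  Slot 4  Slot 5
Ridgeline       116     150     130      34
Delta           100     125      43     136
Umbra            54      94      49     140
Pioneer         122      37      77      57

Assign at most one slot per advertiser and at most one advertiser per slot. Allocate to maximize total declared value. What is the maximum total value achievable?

Max total: $517

This is a one-to-one assignment (maximum-weight bipartite matching).
Optimal: Ridgeline→Slot 4 ($130), Delta→Slot 3 ($125), Umbra→Slot 5 ($140), Pioneer→Slot 6 ($122) — total 130+125+140+122 = $517.
Row-greedy (each advertiser in turn takes its best remaining slot) gives $417, worse by 100.
Next-best assignment: Ridgeline→Slot 4, Delta→Slot 5, Umbra→Slot 3, Pioneer→Slot 6 = $482.
Checked against all permutations: $517 is optimal.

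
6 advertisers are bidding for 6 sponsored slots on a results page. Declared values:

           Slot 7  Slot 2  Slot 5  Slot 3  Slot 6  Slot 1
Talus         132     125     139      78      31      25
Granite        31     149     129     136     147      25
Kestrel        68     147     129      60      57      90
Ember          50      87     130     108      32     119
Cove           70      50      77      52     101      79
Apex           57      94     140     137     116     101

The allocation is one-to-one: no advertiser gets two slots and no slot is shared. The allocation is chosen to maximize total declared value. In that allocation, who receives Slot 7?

Talus receives Slot 7.

This is a one-to-one assignment (maximum-weight bipartite matching).
Optimal: Talus→Slot 7 ($132), Granite→Slot 3 ($136), Kestrel→Slot 2 ($147), Ember→Slot 1 ($119), Cove→Slot 6 ($101), Apex→Slot 5 ($140) — total 132+136+147+119+101+140 = $775.
Row-greedy (each advertiser in turn takes its best remaining slot) gives $644, worse by 131.
No other one-to-one assignment exceeds $775.
Talus's own top slot is Slot 5 ($139), but forcing Talus→Slot 5 and reassigning the rest optimally gives only $759 — worse by 16.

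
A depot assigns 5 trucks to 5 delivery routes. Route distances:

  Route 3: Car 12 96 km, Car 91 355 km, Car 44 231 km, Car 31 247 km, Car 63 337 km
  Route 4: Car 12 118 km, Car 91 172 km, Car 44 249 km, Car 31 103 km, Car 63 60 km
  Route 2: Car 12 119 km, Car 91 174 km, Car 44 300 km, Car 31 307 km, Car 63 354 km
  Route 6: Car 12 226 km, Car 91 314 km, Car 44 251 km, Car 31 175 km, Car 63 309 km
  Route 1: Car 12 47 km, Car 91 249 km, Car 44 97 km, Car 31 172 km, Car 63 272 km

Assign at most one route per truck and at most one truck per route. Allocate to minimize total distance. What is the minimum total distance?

This is a one-to-one assignment (minimum-cost bipartite matching).
Optimal: Car 12→Route 3 (96 km), Car 91→Route 2 (174 km), Car 44→Route 1 (97 km), Car 31→Route 6 (175 km), Car 63→Route 4 (60 km) — total 96+174+97+175+60 = 602 km.
Min-entry greedy (repeatedly take the single cheapest remaining cell) gives 687 km, worse by 85.
Next-best assignment: Car 12→Route 1, Car 91→Route 2, Car 44→Route 3, Car 31→Route 6, Car 63→Route 4 = 687 km.

Minimum total: 602 km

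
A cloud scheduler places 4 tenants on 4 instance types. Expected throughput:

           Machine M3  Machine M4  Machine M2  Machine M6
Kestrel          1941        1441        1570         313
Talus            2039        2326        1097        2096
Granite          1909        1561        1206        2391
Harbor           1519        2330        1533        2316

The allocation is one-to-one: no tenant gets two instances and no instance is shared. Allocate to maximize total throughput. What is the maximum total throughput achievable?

Optimal: Kestrel→Machine M2 (1570 ops/s), Talus→Machine M3 (2039 ops/s), Granite→Machine M6 (2391 ops/s), Harbor→Machine M4 (2330 ops/s) — total 1570+2039+2391+2330 = 8330 ops/s.
Row-greedy (each tenant in turn takes its best remaining instance) gives 8191 ops/s, worse by 139.

Maximum total: 8330 ops/s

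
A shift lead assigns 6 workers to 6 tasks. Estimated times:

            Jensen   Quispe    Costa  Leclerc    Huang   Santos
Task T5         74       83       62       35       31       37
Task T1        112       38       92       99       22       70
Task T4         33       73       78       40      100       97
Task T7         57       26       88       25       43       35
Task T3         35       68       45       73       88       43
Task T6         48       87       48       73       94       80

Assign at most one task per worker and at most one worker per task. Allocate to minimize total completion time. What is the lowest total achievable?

Optimal: Jensen→Task T4 (33 min), Quispe→Task T7 (26 min), Costa→Task T6 (48 min), Leclerc→Task T5 (35 min), Huang→Task T1 (22 min), Santos→Task T3 (43 min) — total 33+26+48+35+22+43 = 207 min.
Checked against all permutations: 207 min is optimal.

Minimum total: 207 min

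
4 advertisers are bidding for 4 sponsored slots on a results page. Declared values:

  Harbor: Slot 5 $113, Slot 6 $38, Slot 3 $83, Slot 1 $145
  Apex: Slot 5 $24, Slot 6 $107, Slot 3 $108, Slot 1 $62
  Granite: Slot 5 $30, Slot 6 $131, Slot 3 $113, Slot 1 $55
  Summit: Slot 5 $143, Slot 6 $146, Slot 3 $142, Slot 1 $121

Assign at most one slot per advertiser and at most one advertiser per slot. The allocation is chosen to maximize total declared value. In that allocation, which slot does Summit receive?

Optimal: Harbor→Slot 1 ($145), Apex→Slot 3 ($108), Granite→Slot 6 ($131), Summit→Slot 5 ($143) — total 145+108+131+143 = $527.
Max-entry greedy (repeatedly take the single best remaining cell) gives $428, worse by 99.
Summit's own top slot is Slot 6 ($146), but forcing Summit→Slot 6 and reassigning the rest optimally gives only $434 — worse by 93.

Summit receives Slot 5.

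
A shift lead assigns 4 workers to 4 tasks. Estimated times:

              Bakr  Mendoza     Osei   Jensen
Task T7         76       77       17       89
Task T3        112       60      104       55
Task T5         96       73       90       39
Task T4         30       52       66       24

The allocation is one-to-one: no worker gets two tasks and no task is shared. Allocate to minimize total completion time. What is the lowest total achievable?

Optimal: Bakr→Task T4 (30 min), Mendoza→Task T3 (60 min), Osei→Task T7 (17 min), Jensen→Task T5 (39 min) — total 30+60+17+39 = 146 min.
Column-greedy (each task in turn goes to its cheapest remaining worker) gives 175 min, worse by 29.
Next-best assignment: Bakr→Task T4, Mendoza→Task T5, Osei→Task T7, Jensen→Task T3 = 175 min.
Swapping Bakr↔Jensen (Bakr→Task T5 96 min, Jensen→Task T4 24 min) adds 51.
Checked against all permutations: 146 min is optimal.

Minimum total: 146 min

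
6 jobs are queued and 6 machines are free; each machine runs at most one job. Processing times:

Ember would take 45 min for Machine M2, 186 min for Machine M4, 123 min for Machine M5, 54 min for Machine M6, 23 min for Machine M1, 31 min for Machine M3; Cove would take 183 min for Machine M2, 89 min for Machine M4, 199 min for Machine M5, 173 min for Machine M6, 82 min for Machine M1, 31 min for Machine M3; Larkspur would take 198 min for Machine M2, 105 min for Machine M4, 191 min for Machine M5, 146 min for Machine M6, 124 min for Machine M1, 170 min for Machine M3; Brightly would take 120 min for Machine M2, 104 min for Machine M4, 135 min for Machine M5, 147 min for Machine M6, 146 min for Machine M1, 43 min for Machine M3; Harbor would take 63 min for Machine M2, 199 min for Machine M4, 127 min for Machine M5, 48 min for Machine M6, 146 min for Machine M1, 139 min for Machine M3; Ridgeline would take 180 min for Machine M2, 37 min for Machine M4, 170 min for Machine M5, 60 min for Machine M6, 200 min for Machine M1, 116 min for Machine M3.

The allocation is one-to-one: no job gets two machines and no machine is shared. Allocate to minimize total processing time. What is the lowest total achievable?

Min total: 417 min

Optimal: Ember→Machine M1 (23 min), Cove→Machine M3 (31 min), Larkspur→Machine M4 (105 min), Brightly→Machine M5 (135 min), Harbor→Machine M2 (63 min), Ridgeline→Machine M6 (60 min) — total 23+31+105+135+63+60 = 417 min.
Next-best assignment: Ember→Machine M2, Cove→Machine M3, Larkspur→Machine M1, Brightly→Machine M5, Harbor→Machine M6, Ridgeline→Machine M4 = 420 min.
Swapping Cove↔Ridgeline (Cove→Machine M6 173 min, Ridgeline→Machine M3 116 min) adds 198.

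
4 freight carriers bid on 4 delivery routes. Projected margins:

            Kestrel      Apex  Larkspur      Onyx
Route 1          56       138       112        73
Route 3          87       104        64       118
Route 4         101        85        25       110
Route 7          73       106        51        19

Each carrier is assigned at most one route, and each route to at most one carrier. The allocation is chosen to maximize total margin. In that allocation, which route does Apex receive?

Optimal: Kestrel→Route 4 ($101k), Apex→Route 7 ($106k), Larkspur→Route 1 ($112k), Onyx→Route 3 ($118k) — total 101+106+112+118 = $437k.
Next-best assignment: Kestrel→Route 3, Apex→Route 7, Larkspur→Route 1, Onyx→Route 4 = $415k.
Swapping Larkspur↔Apex (Larkspur→Route 7 $51k, Apex→Route 1 $138k) loses 29.
Apex's own top route is Route 1 ($138k), but forcing Apex→Route 1 and reassigning the rest optimally gives only $408k — worse by 29.

Apex receives Route 7.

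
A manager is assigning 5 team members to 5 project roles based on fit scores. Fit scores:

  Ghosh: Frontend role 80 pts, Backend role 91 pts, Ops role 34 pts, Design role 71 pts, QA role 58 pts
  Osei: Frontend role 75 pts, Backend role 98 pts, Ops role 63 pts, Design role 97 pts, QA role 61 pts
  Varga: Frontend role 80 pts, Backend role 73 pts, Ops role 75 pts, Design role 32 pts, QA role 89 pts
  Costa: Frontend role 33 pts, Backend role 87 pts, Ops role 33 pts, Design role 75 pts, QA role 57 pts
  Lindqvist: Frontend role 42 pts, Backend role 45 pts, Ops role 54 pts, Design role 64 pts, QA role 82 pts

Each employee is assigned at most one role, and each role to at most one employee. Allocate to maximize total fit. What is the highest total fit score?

Max total: 421 pts

Optimal: Ghosh→Frontend role (80 pts), Osei→Design role (97 pts), Varga→Ops role (75 pts), Costa→Backend role (87 pts), Lindqvist→QA role (82 pts) — total 80+97+75+87+82 = 421 pts.
Row-greedy (each employee in turn takes its best remaining role) gives 364 pts, worse by 57.
Swapping Ghosh↔Costa (Ghosh→Backend role 91 pts, Costa→Frontend role 33 pts) loses 43.
No other one-to-one assignment exceeds 421 pts.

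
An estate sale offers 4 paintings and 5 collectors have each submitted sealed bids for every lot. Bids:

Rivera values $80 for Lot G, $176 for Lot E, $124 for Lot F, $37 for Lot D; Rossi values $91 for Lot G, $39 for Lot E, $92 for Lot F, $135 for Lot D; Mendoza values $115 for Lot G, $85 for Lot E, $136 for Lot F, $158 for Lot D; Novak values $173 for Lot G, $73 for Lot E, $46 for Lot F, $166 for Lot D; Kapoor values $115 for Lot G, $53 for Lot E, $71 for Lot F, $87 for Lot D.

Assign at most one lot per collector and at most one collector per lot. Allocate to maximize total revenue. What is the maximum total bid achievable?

This is the linear assignment problem.
Optimal: Novak→Lot G ($173), Rivera→Lot E ($176), Mendoza→Lot F ($136), Rossi→Lot D ($135) — total 173+176+136+135 = $620.
Max-entry greedy (repeatedly take the single best remaining cell) gives $599, worse by 21.

Max total: $620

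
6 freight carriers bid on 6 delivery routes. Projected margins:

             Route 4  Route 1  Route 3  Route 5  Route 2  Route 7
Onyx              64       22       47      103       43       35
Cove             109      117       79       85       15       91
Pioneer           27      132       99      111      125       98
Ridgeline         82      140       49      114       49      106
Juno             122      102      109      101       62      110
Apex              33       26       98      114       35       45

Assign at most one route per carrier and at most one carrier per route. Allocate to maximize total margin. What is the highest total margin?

Max total: $685k

Optimal: Onyx→Route 5 ($103k), Cove→Route 4 ($109k), Pioneer→Route 2 ($125k), Ridgeline→Route 1 ($140k), Juno→Route 7 ($110k), Apex→Route 3 ($98k) — total 103+109+125+140+110+98 = $685k.
Row-greedy (each carrier in turn takes its best remaining route) gives $671k, worse by 14.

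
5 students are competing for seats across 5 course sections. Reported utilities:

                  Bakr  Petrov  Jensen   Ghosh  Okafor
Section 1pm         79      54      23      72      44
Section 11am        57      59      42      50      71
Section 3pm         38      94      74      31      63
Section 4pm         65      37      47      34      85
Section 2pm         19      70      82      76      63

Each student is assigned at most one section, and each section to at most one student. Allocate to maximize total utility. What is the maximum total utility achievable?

Maximum total: 390 points

Optimal: Bakr→Section 1pm (79 points), Petrov→Section 3pm (94 points), Jensen→Section 2pm (82 points), Ghosh→Section 11am (50 points), Okafor→Section 4pm (85 points) — total 79+94+82+50+85 = 390 points.
No other one-to-one assignment exceeds 390 points.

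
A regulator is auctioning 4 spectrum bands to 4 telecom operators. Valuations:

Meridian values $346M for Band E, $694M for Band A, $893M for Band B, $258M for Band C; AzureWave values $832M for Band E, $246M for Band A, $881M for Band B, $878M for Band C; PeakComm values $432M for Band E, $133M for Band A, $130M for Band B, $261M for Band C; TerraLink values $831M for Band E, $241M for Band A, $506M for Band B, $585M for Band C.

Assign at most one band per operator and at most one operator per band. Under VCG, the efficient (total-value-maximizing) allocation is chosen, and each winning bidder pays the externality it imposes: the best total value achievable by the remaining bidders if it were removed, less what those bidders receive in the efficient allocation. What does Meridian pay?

Efficient allocation: Meridian→Band B ($893M), AzureWave→Band C ($878M), PeakComm→Band A ($133M), TerraLink→Band E ($831M); total welfare W = $2735M.
Meridian receives Band B at value $893M, so the others get W − 893 = $1842M.
Without Meridian: best allocation of the remaining 3 bidders over all 4 bands is AzureWave→Band B ($881M), PeakComm→Band C ($261M), TerraLink→Band E ($831M), total $1973M.
VCG payment = (others' best without Meridian) − (others' welfare with Meridian) = 1973 − 1842 = $131M.

Meridian pays $131M.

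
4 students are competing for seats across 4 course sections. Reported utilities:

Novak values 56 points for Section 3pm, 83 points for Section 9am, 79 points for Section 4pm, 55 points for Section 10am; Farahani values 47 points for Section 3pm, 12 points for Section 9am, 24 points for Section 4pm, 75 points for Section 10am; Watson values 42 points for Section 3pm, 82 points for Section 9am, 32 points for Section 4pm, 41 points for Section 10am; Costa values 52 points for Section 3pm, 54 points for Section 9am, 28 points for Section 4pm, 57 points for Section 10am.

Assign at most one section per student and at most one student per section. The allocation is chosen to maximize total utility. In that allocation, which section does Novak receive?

Novak receives Section 4pm.

This is the linear assignment problem.
Optimal: Novak→Section 4pm (79 points), Farahani→Section 10am (75 points), Watson→Section 9am (82 points), Costa→Section 3pm (52 points) — total 79+75+82+52 = 288 points.
Max-entry greedy (repeatedly take the single best remaining cell) gives 242 points, worse by 46.
Novak's own top section is Section 9am (83 points), but forcing Novak→Section 9am and reassigning the rest optimally gives only 242 points — worse by 46.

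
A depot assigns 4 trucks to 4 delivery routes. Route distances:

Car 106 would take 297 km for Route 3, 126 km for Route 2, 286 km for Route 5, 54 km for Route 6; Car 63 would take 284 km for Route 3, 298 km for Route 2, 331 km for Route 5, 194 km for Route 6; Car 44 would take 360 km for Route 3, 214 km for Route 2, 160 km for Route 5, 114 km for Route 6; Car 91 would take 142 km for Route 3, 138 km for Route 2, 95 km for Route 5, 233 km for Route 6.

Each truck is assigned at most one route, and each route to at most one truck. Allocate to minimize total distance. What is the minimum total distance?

This is the linear assignment problem.
Optimal: Car 106→Route 2 (126 km), Car 63→Route 3 (284 km), Car 44→Route 6 (114 km), Car 91→Route 5 (95 km) — total 126+284+114+95 = 619 km.
Column-greedy (each route in turn goes to its cheapest remaining truck) gives 622 km, worse by 3.
Every other assignment is strictly worse.

Minimum total: 619 km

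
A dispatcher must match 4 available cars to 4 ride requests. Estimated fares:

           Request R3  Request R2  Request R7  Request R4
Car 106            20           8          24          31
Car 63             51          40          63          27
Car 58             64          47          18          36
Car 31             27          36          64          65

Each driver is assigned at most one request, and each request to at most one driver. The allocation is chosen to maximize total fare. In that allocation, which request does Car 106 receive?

Car 106 receives Request R2.

Optimal: Car 106→Request R2 ($8), Car 63→Request R7 ($63), Car 58→Request R3 ($64), Car 31→Request R4 ($65) — total 8+63+64+65 = $200.
Row-greedy (each driver in turn takes its best remaining request) gives $194, worse by 6.
Swapping Car 31↔Car 58 (Car 31→Request R3 $27, Car 58→Request R4 $36) loses 66.
Every other assignment is strictly worse.
Car 106's own top request is Request R4 ($31), but forcing Car 106→Request R4 and reassigning the rest optimally gives only $199 — worse by 1.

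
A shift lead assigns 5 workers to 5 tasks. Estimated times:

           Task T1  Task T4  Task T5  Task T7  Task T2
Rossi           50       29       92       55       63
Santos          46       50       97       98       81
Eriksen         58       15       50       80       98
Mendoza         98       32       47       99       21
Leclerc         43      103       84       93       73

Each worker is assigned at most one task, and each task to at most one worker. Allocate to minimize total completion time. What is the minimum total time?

Min total: 219 min

Optimal: Rossi→Task T7 (55 min), Santos→Task T4 (50 min), Eriksen→Task T5 (50 min), Mendoza→Task T2 (21 min), Leclerc→Task T1 (43 min) — total 55+50+50+21+43 = 219 min.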